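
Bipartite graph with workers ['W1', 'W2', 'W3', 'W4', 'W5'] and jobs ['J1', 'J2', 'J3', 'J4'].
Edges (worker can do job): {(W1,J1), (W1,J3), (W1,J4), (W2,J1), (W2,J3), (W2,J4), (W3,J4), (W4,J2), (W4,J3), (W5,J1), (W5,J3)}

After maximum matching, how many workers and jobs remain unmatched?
Unmatched: 1 workers, 0 jobs

Maximum matching size: 4
Workers: 5 total, 4 matched, 1 unmatched
Jobs: 4 total, 4 matched, 0 unmatched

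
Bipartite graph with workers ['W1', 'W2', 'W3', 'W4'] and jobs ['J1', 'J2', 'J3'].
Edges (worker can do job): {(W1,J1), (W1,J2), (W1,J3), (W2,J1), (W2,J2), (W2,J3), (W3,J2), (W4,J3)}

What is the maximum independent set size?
Maximum independent set = 4

By König's theorem:
- Min vertex cover = Max matching = 3
- Max independent set = Total vertices - Min vertex cover
- Max independent set = 7 - 3 = 4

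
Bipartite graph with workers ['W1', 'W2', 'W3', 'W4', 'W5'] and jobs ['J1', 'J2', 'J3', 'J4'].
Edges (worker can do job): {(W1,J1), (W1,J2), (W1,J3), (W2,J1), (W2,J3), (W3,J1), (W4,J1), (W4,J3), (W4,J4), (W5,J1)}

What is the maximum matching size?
Maximum matching size = 4

Maximum matching: {(W1,J2), (W2,J3), (W3,J1), (W4,J4)}
Size: 4

This assigns 4 workers to 4 distinct jobs.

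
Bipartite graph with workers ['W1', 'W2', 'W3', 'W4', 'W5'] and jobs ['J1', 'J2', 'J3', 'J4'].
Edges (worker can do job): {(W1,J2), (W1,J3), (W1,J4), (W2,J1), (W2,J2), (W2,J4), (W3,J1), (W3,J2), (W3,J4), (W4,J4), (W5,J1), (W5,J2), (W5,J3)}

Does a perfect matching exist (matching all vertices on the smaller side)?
Yes, perfect matching exists (size 4)

Perfect matching: {(W1,J2), (W3,J1), (W4,J4), (W5,J3)}
All 4 vertices on the smaller side are matched.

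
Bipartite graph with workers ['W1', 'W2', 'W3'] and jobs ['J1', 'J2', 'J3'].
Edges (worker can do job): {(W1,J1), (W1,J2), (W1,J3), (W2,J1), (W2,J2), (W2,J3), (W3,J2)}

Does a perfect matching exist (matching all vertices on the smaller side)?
Yes, perfect matching exists (size 3)

Perfect matching: {(W1,J3), (W2,J1), (W3,J2)}
All 3 vertices on the smaller side are matched.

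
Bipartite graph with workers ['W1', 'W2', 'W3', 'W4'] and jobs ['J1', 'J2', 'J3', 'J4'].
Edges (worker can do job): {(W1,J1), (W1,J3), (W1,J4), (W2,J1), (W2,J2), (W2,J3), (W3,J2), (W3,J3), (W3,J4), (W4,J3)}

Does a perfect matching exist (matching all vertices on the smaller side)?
Yes, perfect matching exists (size 4)

Perfect matching: {(W1,J1), (W2,J2), (W3,J4), (W4,J3)}
All 4 vertices on the smaller side are matched.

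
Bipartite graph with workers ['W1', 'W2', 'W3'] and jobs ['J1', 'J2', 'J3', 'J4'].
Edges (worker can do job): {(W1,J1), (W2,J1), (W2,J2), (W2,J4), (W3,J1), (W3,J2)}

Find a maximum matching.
Matching: {(W1,J1), (W2,J4), (W3,J2)}

Maximum matching (size 3):
  W1 → J1
  W2 → J4
  W3 → J2

Each worker is assigned to at most one job, and each job to at most one worker.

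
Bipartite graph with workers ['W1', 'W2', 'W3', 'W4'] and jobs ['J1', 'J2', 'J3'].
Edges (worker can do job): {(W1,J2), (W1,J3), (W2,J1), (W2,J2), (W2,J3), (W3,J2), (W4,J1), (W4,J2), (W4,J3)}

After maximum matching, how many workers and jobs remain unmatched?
Unmatched: 1 workers, 0 jobs

Maximum matching size: 3
Workers: 4 total, 3 matched, 1 unmatched
Jobs: 3 total, 3 matched, 0 unmatched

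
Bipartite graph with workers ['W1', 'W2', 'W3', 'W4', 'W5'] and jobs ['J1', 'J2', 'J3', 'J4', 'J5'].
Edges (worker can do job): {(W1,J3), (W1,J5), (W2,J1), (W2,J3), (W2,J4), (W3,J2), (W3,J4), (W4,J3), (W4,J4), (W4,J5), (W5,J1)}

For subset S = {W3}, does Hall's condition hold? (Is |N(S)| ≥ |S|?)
Yes: |N(S)| = 2, |S| = 1

Subset S = {W3}
Neighbors N(S) = {J2, J4}

|N(S)| = 2, |S| = 1
Hall's condition: |N(S)| ≥ |S| is satisfied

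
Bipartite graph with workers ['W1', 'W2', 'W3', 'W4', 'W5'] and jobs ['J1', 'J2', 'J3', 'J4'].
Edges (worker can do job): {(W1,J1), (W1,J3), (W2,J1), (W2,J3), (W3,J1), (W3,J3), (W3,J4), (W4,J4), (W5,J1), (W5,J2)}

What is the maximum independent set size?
Maximum independent set = 5

By König's theorem:
- Min vertex cover = Max matching = 4
- Max independent set = Total vertices - Min vertex cover
- Max independent set = 9 - 4 = 5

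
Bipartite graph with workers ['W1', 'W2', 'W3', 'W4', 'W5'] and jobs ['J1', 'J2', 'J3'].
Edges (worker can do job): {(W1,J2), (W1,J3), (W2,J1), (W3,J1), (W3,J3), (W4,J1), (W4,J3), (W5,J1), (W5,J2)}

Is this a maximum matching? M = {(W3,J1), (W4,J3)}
No, size 2 is not maximum

Proposed matching has size 2.
Maximum matching size for this graph: 3.

This is NOT maximum - can be improved to size 3.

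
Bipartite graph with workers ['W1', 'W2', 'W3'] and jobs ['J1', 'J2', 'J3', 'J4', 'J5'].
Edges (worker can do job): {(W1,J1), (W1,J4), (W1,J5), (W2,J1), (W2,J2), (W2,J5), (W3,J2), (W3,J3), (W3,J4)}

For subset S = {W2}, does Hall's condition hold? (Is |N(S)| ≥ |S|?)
Yes: |N(S)| = 3, |S| = 1

Subset S = {W2}
Neighbors N(S) = {J1, J2, J5}

|N(S)| = 3, |S| = 1
Hall's condition: |N(S)| ≥ |S| is satisfied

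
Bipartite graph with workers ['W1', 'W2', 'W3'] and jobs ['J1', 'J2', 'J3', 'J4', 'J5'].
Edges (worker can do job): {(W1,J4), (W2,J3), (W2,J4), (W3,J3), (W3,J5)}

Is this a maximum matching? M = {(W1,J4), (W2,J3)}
No, size 2 is not maximum

Proposed matching has size 2.
Maximum matching size for this graph: 3.

This is NOT maximum - can be improved to size 3.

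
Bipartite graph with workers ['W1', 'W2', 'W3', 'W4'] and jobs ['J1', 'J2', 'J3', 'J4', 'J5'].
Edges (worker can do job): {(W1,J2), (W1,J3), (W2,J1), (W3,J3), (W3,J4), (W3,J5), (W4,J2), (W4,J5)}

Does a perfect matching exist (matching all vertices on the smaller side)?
Yes, perfect matching exists (size 4)

Perfect matching: {(W1,J2), (W2,J1), (W3,J3), (W4,J5)}
All 4 vertices on the smaller side are matched.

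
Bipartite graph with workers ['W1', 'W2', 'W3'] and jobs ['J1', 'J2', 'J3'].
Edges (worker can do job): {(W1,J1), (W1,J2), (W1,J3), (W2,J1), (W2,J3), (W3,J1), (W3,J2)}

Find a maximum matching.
Matching: {(W1,J1), (W2,J3), (W3,J2)}

Maximum matching (size 3):
  W1 → J1
  W2 → J3
  W3 → J2

Each worker is assigned to at most one job, and each job to at most one worker.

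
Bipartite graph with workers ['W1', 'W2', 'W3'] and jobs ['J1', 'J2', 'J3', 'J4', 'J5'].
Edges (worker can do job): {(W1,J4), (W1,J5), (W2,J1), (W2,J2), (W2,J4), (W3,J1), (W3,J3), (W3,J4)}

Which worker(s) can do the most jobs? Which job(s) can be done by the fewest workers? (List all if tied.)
Most versatile: W2, W3 (3 jobs); Least covered: J2, J3, J5 (1 workers)

Worker degrees (jobs they can do): W1:2, W2:3, W3:3
Job degrees (workers who can do it): J1:2, J2:1, J3:1, J4:3, J5:1

Maximum worker degree is 3, achieved by: W2, W3
Minimum job degree is 1, achieved by: J2, J3, J5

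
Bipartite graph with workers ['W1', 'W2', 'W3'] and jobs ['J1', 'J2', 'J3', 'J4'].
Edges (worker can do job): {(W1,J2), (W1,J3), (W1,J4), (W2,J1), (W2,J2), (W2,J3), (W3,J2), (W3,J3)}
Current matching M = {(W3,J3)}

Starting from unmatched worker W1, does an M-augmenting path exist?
Yes: W1 → J2

An M-augmenting path alternates non-matching / matching edges, starting and ending at unmatched vertices.
Path: W1 → J2
(J2 is unmatched in M, so the path is augmenting.)
Flipping edges along this path would increase |M| from 1 to 2.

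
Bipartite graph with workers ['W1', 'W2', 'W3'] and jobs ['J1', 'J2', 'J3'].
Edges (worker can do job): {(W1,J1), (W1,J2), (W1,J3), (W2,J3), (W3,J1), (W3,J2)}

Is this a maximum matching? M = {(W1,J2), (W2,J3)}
No, size 2 is not maximum

Proposed matching has size 2.
Maximum matching size for this graph: 3.

This is NOT maximum - can be improved to size 3.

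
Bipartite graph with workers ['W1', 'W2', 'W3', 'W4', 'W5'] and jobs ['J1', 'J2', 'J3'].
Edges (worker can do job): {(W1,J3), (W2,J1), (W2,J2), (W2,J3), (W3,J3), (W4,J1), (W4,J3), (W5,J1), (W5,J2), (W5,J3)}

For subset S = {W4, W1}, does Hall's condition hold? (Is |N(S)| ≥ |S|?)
Yes: |N(S)| = 2, |S| = 2

Subset S = {W4, W1}
Neighbors N(S) = {J1, J3}

|N(S)| = 2, |S| = 2
Hall's condition: |N(S)| ≥ |S| is satisfied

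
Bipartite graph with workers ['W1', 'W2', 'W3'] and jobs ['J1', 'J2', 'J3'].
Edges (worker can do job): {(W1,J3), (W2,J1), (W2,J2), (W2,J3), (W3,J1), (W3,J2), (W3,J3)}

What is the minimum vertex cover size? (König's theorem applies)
Minimum vertex cover size = 3

By König's theorem: in bipartite graphs,
min vertex cover = max matching = 3

Maximum matching has size 3, so minimum vertex cover also has size 3.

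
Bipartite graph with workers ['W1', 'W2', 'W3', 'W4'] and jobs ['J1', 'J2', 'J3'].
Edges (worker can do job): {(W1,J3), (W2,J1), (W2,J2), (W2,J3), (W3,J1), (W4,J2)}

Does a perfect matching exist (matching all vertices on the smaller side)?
Yes, perfect matching exists (size 3)

Perfect matching: {(W1,J3), (W3,J1), (W4,J2)}
All 3 vertices on the smaller side are matched.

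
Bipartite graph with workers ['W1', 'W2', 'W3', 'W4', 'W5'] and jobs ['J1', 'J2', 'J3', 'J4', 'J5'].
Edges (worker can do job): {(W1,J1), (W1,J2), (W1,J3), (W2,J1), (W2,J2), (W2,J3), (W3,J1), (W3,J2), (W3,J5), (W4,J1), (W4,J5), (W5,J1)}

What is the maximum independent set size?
Maximum independent set = 6

By König's theorem:
- Min vertex cover = Max matching = 4
- Max independent set = Total vertices - Min vertex cover
- Max independent set = 10 - 4 = 6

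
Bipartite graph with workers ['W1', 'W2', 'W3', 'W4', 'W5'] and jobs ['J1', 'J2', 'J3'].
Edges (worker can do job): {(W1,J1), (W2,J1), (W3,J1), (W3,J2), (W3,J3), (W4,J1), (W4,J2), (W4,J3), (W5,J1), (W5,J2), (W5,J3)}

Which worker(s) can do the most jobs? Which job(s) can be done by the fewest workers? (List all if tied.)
Most versatile: W3, W4, W5 (3 jobs); Least covered: J2, J3 (3 workers)

Worker degrees (jobs they can do): W1:1, W2:1, W3:3, W4:3, W5:3
Job degrees (workers who can do it): J1:5, J2:3, J3:3

Maximum worker degree is 3, achieved by: W3, W4, W5
Minimum job degree is 3, achieved by: J2, J3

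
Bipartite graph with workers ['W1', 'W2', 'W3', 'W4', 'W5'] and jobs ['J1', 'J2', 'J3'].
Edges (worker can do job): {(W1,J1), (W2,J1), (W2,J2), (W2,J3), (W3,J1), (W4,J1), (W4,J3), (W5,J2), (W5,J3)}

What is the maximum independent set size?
Maximum independent set = 5

By König's theorem:
- Min vertex cover = Max matching = 3
- Max independent set = Total vertices - Min vertex cover
- Max independent set = 8 - 3 = 5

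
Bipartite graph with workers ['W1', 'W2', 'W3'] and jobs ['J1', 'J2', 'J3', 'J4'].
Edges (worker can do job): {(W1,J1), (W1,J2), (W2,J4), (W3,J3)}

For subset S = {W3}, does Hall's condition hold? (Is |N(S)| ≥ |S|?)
Yes: |N(S)| = 1, |S| = 1

Subset S = {W3}
Neighbors N(S) = {J3}

|N(S)| = 1, |S| = 1
Hall's condition: |N(S)| ≥ |S| is satisfied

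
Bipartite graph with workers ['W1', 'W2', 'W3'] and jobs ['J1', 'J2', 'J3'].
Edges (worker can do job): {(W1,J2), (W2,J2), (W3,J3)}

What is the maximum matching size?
Maximum matching size = 2

Maximum matching: {(W1,J2), (W3,J3)}
Size: 2

This assigns 2 workers to 2 distinct jobs.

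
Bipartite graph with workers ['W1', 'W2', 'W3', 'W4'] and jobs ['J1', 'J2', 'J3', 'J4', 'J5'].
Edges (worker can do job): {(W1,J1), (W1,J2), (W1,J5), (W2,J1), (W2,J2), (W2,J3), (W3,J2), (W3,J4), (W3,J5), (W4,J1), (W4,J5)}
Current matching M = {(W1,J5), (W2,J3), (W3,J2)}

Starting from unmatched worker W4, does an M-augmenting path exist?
Yes: W4 → J1

An M-augmenting path alternates non-matching / matching edges, starting and ending at unmatched vertices.
Path: W4 → J1
(J1 is unmatched in M, so the path is augmenting.)
Flipping edges along this path would increase |M| from 3 to 4.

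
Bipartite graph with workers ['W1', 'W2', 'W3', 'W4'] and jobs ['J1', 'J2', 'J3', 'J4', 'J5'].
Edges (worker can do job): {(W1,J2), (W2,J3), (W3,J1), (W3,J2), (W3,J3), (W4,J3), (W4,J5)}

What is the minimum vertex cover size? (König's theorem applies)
Minimum vertex cover size = 4

By König's theorem: in bipartite graphs,
min vertex cover = max matching = 4

Maximum matching has size 4, so minimum vertex cover also has size 4.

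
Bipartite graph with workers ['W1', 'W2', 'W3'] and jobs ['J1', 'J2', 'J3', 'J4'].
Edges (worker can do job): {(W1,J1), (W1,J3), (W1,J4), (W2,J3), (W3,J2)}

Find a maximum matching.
Matching: {(W1,J1), (W2,J3), (W3,J2)}

Maximum matching (size 3):
  W1 → J1
  W2 → J3
  W3 → J2

Each worker is assigned to at most one job, and each job to at most one worker.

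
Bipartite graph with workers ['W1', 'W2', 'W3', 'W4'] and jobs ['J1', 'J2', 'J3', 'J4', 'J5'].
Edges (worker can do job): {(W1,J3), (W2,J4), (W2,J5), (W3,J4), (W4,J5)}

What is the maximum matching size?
Maximum matching size = 3

Maximum matching: {(W1,J3), (W3,J4), (W4,J5)}
Size: 3

This assigns 3 workers to 3 distinct jobs.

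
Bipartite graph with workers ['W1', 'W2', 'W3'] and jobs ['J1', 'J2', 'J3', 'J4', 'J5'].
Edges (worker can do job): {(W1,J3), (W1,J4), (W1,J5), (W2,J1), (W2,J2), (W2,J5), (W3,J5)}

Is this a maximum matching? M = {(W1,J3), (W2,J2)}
No, size 2 is not maximum

Proposed matching has size 2.
Maximum matching size for this graph: 3.

This is NOT maximum - can be improved to size 3.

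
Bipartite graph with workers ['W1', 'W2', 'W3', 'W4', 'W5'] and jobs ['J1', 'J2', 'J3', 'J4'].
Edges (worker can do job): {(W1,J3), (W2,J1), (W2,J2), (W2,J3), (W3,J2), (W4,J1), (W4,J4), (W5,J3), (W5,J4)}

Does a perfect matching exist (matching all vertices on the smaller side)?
Yes, perfect matching exists (size 4)

Perfect matching: {(W2,J1), (W3,J2), (W4,J4), (W5,J3)}
All 4 vertices on the smaller side are matched.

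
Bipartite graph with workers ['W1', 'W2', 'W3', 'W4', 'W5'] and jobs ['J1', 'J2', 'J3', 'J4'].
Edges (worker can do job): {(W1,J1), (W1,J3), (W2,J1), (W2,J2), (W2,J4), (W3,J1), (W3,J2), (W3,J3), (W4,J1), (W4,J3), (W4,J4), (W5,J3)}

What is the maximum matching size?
Maximum matching size = 4

Maximum matching: {(W2,J2), (W3,J1), (W4,J4), (W5,J3)}
Size: 4

This assigns 4 workers to 4 distinct jobs.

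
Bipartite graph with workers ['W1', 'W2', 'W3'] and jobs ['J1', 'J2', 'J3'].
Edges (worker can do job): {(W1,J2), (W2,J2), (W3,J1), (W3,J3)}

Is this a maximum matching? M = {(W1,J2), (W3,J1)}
Yes, size 2 is maximum

Proposed matching has size 2.
Maximum matching size for this graph: 2.

This is a maximum matching.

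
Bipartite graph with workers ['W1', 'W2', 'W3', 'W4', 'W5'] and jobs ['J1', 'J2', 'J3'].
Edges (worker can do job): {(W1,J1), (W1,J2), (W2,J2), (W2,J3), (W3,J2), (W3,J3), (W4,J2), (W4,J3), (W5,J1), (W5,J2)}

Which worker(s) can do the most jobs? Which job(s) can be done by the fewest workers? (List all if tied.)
Most versatile: W1, W2, W3, W4, W5 (2 jobs); Least covered: J1 (2 workers)

Worker degrees (jobs they can do): W1:2, W2:2, W3:2, W4:2, W5:2
Job degrees (workers who can do it): J1:2, J2:5, J3:3

Maximum worker degree is 2, achieved by: W1, W2, W3, W4, W5
Minimum job degree is 2, achieved by: J1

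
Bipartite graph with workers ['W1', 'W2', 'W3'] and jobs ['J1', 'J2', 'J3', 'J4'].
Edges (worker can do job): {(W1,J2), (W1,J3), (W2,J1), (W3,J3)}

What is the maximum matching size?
Maximum matching size = 3

Maximum matching: {(W1,J2), (W2,J1), (W3,J3)}
Size: 3

This assigns 3 workers to 3 distinct jobs.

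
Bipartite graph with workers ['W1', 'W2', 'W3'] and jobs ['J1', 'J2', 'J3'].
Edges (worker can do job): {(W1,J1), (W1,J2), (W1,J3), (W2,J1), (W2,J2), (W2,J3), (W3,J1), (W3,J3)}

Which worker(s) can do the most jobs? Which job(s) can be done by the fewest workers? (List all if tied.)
Most versatile: W1, W2 (3 jobs); Least covered: J2 (2 workers)

Worker degrees (jobs they can do): W1:3, W2:3, W3:2
Job degrees (workers who can do it): J1:3, J2:2, J3:3

Maximum worker degree is 3, achieved by: W1, W2
Minimum job degree is 2, achieved by: J2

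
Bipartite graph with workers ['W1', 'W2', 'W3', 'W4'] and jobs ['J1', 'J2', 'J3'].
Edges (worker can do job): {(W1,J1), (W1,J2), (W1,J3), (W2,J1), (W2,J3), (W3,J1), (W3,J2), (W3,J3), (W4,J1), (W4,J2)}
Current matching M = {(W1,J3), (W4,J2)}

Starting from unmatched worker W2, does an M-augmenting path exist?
Yes: W2 → J1

An M-augmenting path alternates non-matching / matching edges, starting and ending at unmatched vertices.
Path: W2 → J1
(J1 is unmatched in M, so the path is augmenting.)
Flipping edges along this path would increase |M| from 2 to 3.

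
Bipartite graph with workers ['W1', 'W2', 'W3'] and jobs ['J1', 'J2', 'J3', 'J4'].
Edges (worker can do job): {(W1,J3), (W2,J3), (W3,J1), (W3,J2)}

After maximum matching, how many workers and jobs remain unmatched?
Unmatched: 1 workers, 2 jobs

Maximum matching size: 2
Workers: 3 total, 2 matched, 1 unmatched
Jobs: 4 total, 2 matched, 2 unmatched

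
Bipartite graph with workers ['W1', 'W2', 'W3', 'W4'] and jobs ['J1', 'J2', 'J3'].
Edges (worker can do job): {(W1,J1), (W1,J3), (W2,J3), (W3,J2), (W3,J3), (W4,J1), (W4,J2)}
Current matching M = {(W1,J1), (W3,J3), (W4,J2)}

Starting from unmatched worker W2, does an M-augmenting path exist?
No augmenting path from W2

Alternating search from W2 reaches jobs: {J1, J2, J3}.
Every reachable job is already matched in M, and following those matched edges back to workers exposes no further unvisited jobs.
No M-augmenting path from W2 exists.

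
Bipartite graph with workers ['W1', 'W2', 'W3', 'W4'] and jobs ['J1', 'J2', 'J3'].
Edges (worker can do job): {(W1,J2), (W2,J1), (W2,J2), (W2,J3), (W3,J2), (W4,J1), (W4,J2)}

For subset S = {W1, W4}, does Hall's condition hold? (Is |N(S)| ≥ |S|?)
Yes: |N(S)| = 2, |S| = 2

Subset S = {W1, W4}
Neighbors N(S) = {J1, J2}

|N(S)| = 2, |S| = 2
Hall's condition: |N(S)| ≥ |S| is satisfied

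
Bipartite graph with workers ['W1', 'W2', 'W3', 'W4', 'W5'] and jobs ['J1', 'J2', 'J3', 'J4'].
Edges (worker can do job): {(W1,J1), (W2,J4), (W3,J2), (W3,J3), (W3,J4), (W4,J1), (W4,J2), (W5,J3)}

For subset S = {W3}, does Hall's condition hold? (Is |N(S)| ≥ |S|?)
Yes: |N(S)| = 3, |S| = 1

Subset S = {W3}
Neighbors N(S) = {J2, J3, J4}

|N(S)| = 3, |S| = 1
Hall's condition: |N(S)| ≥ |S| is satisfied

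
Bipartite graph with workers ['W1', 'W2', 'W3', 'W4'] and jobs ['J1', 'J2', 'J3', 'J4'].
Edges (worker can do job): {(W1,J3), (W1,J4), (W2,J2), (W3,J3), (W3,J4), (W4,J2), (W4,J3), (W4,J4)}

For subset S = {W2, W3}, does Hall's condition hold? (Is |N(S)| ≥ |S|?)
Yes: |N(S)| = 3, |S| = 2

Subset S = {W2, W3}
Neighbors N(S) = {J2, J3, J4}

|N(S)| = 3, |S| = 2
Hall's condition: |N(S)| ≥ |S| is satisfied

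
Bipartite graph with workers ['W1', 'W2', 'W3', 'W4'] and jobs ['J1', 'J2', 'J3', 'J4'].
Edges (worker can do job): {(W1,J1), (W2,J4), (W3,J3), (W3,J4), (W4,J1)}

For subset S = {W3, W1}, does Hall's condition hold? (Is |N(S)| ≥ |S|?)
Yes: |N(S)| = 3, |S| = 2

Subset S = {W3, W1}
Neighbors N(S) = {J1, J3, J4}

|N(S)| = 3, |S| = 2
Hall's condition: |N(S)| ≥ |S| is satisfied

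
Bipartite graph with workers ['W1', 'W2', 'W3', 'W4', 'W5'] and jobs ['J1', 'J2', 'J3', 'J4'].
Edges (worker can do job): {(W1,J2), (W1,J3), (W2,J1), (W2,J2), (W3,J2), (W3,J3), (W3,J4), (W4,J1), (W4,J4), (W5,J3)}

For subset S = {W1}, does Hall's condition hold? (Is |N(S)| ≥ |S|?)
Yes: |N(S)| = 2, |S| = 1

Subset S = {W1}
Neighbors N(S) = {J2, J3}

|N(S)| = 2, |S| = 1
Hall's condition: |N(S)| ≥ |S| is satisfied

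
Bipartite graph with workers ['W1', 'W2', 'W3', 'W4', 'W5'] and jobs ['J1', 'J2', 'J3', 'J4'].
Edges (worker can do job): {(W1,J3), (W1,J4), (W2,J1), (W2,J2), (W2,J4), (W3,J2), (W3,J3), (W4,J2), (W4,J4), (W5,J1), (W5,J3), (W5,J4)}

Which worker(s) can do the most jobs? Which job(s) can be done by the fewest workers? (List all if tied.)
Most versatile: W2, W5 (3 jobs); Least covered: J1 (2 workers)

Worker degrees (jobs they can do): W1:2, W2:3, W3:2, W4:2, W5:3
Job degrees (workers who can do it): J1:2, J2:3, J3:3, J4:4

Maximum worker degree is 3, achieved by: W2, W5
Minimum job degree is 2, achieved by: J1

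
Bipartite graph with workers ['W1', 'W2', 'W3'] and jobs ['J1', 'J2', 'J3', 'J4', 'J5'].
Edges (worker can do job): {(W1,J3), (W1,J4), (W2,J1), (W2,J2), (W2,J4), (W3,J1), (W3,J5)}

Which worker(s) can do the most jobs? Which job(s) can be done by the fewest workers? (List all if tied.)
Most versatile: W2 (3 jobs); Least covered: J2, J3, J5 (1 workers)

Worker degrees (jobs they can do): W1:2, W2:3, W3:2
Job degrees (workers who can do it): J1:2, J2:1, J3:1, J4:2, J5:1

Maximum worker degree is 3, achieved by: W2
Minimum job degree is 1, achieved by: J2, J3, J5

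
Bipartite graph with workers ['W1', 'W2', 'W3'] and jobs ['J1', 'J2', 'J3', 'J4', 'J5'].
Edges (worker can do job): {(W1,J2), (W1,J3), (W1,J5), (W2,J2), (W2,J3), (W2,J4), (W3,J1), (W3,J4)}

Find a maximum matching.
Matching: {(W1,J5), (W2,J2), (W3,J1)}

Maximum matching (size 3):
  W1 → J5
  W2 → J2
  W3 → J1

Each worker is assigned to at most one job, and each job to at most one worker.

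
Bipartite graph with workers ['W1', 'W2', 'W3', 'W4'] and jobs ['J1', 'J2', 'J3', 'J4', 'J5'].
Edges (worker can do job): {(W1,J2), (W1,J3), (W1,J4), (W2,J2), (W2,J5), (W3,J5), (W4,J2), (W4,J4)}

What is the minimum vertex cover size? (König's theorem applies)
Minimum vertex cover size = 4

By König's theorem: in bipartite graphs,
min vertex cover = max matching = 4

Maximum matching has size 4, so minimum vertex cover also has size 4.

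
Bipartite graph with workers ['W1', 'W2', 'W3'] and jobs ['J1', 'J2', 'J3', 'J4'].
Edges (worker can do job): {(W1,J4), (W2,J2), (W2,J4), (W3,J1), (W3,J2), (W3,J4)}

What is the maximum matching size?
Maximum matching size = 3

Maximum matching: {(W1,J4), (W2,J2), (W3,J1)}
Size: 3

This assigns 3 workers to 3 distinct jobs.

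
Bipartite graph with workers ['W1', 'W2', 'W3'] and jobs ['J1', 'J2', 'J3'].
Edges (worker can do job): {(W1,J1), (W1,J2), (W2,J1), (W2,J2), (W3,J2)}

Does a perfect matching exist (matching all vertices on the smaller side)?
No, maximum matching has size 2 < 3

Maximum matching has size 2, need 3 for perfect matching.
Unmatched workers: ['W2']
Unmatched jobs: ['J3']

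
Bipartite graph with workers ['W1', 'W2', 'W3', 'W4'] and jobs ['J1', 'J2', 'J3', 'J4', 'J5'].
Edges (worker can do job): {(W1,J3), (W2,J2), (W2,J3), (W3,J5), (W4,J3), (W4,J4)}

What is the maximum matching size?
Maximum matching size = 4

Maximum matching: {(W1,J3), (W2,J2), (W3,J5), (W4,J4)}
Size: 4

This assigns 4 workers to 4 distinct jobs.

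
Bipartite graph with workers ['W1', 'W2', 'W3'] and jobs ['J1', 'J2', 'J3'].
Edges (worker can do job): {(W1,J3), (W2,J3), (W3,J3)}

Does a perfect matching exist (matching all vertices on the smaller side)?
No, maximum matching has size 1 < 3

Maximum matching has size 1, need 3 for perfect matching.
Unmatched workers: ['W1', 'W2']
Unmatched jobs: ['J1', 'J2']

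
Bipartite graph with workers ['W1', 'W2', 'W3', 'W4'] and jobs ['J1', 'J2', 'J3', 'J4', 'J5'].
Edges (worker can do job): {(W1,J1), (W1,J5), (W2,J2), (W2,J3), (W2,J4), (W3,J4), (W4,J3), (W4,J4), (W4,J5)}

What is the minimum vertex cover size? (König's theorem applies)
Minimum vertex cover size = 4

By König's theorem: in bipartite graphs,
min vertex cover = max matching = 4

Maximum matching has size 4, so minimum vertex cover also has size 4.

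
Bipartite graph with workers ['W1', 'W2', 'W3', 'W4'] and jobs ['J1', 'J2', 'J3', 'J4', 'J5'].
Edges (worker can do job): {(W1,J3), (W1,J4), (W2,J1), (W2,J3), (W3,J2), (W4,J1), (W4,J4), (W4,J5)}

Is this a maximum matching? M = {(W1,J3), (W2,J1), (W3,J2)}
No, size 3 is not maximum

Proposed matching has size 3.
Maximum matching size for this graph: 4.

This is NOT maximum - can be improved to size 4.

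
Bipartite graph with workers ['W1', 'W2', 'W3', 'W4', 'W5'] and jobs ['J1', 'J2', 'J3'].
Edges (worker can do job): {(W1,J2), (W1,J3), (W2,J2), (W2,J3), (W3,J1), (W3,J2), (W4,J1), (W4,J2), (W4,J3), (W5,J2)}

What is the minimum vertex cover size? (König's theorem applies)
Minimum vertex cover size = 3

By König's theorem: in bipartite graphs,
min vertex cover = max matching = 3

Maximum matching has size 3, so minimum vertex cover also has size 3.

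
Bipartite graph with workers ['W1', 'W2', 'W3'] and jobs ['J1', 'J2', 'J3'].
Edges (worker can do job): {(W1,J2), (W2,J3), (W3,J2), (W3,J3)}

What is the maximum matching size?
Maximum matching size = 2

Maximum matching: {(W1,J2), (W3,J3)}
Size: 2

This assigns 2 workers to 2 distinct jobs.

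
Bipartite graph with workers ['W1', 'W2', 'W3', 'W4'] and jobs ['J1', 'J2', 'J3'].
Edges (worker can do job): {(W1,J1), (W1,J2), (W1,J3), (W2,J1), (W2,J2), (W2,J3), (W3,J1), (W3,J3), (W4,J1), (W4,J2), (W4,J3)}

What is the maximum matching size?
Maximum matching size = 3

Maximum matching: {(W1,J2), (W3,J1), (W4,J3)}
Size: 3

This assigns 3 workers to 3 distinct jobs.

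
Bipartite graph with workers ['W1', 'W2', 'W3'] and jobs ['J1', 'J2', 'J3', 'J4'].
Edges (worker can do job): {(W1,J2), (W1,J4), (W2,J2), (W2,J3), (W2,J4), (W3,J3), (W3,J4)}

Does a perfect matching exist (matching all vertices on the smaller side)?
Yes, perfect matching exists (size 3)

Perfect matching: {(W1,J2), (W2,J4), (W3,J3)}
All 3 vertices on the smaller side are matched.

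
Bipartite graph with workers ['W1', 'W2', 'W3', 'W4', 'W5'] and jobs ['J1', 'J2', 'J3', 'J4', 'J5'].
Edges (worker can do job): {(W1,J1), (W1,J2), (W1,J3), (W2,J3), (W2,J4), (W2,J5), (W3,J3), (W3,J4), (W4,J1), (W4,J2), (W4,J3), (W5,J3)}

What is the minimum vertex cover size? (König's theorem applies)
Minimum vertex cover size = 5

By König's theorem: in bipartite graphs,
min vertex cover = max matching = 5

Maximum matching has size 5, so minimum vertex cover also has size 5.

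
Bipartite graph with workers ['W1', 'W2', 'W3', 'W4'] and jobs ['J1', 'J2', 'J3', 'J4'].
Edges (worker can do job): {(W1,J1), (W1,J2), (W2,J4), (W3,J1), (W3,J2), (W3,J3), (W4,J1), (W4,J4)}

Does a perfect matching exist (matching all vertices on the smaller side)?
Yes, perfect matching exists (size 4)

Perfect matching: {(W1,J2), (W2,J4), (W3,J3), (W4,J1)}
All 4 vertices on the smaller side are matched.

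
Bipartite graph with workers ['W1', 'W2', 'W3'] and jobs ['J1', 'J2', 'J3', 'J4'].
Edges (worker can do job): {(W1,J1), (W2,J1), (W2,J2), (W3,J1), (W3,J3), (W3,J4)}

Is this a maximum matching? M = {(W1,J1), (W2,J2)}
No, size 2 is not maximum

Proposed matching has size 2.
Maximum matching size for this graph: 3.

This is NOT maximum - can be improved to size 3.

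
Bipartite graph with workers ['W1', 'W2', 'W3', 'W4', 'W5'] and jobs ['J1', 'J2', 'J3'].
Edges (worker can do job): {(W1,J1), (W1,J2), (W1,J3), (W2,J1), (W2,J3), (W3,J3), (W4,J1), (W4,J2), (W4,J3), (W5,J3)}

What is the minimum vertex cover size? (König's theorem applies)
Minimum vertex cover size = 3

By König's theorem: in bipartite graphs,
min vertex cover = max matching = 3

Maximum matching has size 3, so minimum vertex cover also has size 3.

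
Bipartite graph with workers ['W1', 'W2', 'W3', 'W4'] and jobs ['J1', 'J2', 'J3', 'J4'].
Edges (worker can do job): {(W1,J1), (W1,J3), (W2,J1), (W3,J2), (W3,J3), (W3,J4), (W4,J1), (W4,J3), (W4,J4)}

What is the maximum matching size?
Maximum matching size = 4

Maximum matching: {(W1,J3), (W2,J1), (W3,J2), (W4,J4)}
Size: 4

This assigns 4 workers to 4 distinct jobs.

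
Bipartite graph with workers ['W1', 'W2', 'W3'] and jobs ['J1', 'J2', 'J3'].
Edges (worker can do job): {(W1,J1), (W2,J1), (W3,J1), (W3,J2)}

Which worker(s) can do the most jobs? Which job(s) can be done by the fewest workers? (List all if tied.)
Most versatile: W3 (2 jobs); Least covered: J3 (0 workers)

Worker degrees (jobs they can do): W1:1, W2:1, W3:2
Job degrees (workers who can do it): J1:3, J2:1, J3:0

Maximum worker degree is 2, achieved by: W3
Minimum job degree is 0, achieved by: J3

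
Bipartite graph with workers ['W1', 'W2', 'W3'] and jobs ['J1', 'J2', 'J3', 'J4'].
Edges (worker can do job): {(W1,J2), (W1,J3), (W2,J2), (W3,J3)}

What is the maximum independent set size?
Maximum independent set = 5

By König's theorem:
- Min vertex cover = Max matching = 2
- Max independent set = Total vertices - Min vertex cover
- Max independent set = 7 - 2 = 5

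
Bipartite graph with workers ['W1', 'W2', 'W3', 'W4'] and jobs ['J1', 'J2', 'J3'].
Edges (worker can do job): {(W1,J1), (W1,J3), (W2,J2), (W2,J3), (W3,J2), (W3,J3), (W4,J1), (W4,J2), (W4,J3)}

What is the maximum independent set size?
Maximum independent set = 4

By König's theorem:
- Min vertex cover = Max matching = 3
- Max independent set = Total vertices - Min vertex cover
- Max independent set = 7 - 3 = 4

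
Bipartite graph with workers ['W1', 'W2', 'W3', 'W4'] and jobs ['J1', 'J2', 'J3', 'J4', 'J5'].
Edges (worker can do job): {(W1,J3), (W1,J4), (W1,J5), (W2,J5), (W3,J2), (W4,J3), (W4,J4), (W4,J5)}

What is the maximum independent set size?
Maximum independent set = 5

By König's theorem:
- Min vertex cover = Max matching = 4
- Max independent set = Total vertices - Min vertex cover
- Max independent set = 9 - 4 = 5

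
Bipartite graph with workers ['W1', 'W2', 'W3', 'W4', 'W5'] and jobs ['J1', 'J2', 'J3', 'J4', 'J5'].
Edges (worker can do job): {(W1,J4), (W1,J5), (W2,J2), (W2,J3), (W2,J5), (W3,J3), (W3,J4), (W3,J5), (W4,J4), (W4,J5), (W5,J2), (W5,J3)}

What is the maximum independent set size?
Maximum independent set = 6

By König's theorem:
- Min vertex cover = Max matching = 4
- Max independent set = Total vertices - Min vertex cover
- Max independent set = 10 - 4 = 6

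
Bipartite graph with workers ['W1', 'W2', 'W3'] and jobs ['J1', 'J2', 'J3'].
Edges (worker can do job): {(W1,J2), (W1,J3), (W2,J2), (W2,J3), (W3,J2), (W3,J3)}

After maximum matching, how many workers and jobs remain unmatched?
Unmatched: 1 workers, 1 jobs

Maximum matching size: 2
Workers: 3 total, 2 matched, 1 unmatched
Jobs: 3 total, 2 matched, 1 unmatched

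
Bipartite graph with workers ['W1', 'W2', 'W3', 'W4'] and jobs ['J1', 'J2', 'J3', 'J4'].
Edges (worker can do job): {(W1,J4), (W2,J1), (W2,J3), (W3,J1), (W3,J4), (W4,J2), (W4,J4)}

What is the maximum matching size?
Maximum matching size = 4

Maximum matching: {(W1,J4), (W2,J3), (W3,J1), (W4,J2)}
Size: 4

This assigns 4 workers to 4 distinct jobs.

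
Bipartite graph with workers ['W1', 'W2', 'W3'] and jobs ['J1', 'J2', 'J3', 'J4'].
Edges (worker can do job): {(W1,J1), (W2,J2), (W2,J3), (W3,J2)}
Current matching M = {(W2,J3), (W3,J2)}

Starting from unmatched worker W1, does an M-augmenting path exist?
Yes: W1 → J1

An M-augmenting path alternates non-matching / matching edges, starting and ending at unmatched vertices.
Path: W1 → J1
(J1 is unmatched in M, so the path is augmenting.)
Flipping edges along this path would increase |M| from 2 to 3.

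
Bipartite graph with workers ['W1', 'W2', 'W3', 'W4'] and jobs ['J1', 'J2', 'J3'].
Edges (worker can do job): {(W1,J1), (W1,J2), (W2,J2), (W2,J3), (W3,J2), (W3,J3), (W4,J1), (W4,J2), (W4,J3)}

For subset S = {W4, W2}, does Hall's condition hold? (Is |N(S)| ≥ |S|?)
Yes: |N(S)| = 3, |S| = 2

Subset S = {W4, W2}
Neighbors N(S) = {J1, J2, J3}

|N(S)| = 3, |S| = 2
Hall's condition: |N(S)| ≥ |S| is satisfied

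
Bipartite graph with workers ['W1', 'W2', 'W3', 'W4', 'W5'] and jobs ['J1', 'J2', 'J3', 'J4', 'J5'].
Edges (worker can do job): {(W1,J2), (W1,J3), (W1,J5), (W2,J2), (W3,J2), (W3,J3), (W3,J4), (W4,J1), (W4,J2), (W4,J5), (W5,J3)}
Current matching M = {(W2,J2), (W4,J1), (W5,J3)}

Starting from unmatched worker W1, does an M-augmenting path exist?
Yes: W1 → J5

An M-augmenting path alternates non-matching / matching edges, starting and ending at unmatched vertices.
Path: W1 → J5
(J5 is unmatched in M, so the path is augmenting.)
Flipping edges along this path would increase |M| from 3 to 4.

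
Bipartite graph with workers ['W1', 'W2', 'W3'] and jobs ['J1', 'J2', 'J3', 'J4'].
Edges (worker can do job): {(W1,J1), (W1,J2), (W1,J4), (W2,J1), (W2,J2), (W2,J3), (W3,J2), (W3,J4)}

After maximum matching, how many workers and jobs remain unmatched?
Unmatched: 0 workers, 1 jobs

Maximum matching size: 3
Workers: 3 total, 3 matched, 0 unmatched
Jobs: 4 total, 3 matched, 1 unmatched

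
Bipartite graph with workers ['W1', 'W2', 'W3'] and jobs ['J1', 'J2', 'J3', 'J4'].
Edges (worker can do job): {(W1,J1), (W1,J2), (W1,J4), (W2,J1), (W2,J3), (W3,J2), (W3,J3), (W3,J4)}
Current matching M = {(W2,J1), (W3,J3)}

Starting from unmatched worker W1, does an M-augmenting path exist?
Yes: W1 → J1 → W2 → J3 → W3 → J2

An M-augmenting path alternates non-matching / matching edges, starting and ending at unmatched vertices.
Path: W1 → J1 → W2 → J3 → W3 → J2
(J2 is unmatched in M, so the path is augmenting.)
Flipping edges along this path would increase |M| from 2 to 3.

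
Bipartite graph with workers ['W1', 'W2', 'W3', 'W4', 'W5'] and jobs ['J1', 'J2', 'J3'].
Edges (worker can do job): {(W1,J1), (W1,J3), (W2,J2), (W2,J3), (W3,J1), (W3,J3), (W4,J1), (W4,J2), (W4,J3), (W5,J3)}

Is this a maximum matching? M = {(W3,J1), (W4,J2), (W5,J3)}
Yes, size 3 is maximum

Proposed matching has size 3.
Maximum matching size for this graph: 3.

This is a maximum matching.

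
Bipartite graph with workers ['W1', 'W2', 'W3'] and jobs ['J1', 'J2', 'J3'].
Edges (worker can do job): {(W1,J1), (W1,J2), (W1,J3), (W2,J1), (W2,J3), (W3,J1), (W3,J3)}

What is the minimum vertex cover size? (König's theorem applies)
Minimum vertex cover size = 3

By König's theorem: in bipartite graphs,
min vertex cover = max matching = 3

Maximum matching has size 3, so minimum vertex cover also has size 3.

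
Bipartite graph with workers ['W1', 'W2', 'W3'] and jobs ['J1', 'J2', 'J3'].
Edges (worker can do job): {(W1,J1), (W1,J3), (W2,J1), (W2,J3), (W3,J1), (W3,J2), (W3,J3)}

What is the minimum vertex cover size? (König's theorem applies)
Minimum vertex cover size = 3

By König's theorem: in bipartite graphs,
min vertex cover = max matching = 3

Maximum matching has size 3, so minimum vertex cover also has size 3.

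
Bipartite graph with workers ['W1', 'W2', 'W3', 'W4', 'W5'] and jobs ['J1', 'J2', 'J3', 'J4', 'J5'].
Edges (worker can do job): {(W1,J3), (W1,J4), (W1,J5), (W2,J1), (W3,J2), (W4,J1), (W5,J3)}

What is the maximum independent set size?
Maximum independent set = 6

By König's theorem:
- Min vertex cover = Max matching = 4
- Max independent set = Total vertices - Min vertex cover
- Max independent set = 10 - 4 = 6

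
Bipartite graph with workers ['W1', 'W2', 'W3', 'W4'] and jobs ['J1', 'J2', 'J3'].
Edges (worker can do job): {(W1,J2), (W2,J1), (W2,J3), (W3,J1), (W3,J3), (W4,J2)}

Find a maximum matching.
Matching: {(W2,J3), (W3,J1), (W4,J2)}

Maximum matching (size 3):
  W2 → J3
  W3 → J1
  W4 → J2

Each worker is assigned to at most one job, and each job to at most one worker.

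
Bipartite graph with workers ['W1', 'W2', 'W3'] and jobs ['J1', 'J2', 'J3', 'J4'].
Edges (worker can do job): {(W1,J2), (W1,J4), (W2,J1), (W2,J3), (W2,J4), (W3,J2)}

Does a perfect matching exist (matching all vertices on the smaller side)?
Yes, perfect matching exists (size 3)

Perfect matching: {(W1,J4), (W2,J3), (W3,J2)}
All 3 vertices on the smaller side are matched.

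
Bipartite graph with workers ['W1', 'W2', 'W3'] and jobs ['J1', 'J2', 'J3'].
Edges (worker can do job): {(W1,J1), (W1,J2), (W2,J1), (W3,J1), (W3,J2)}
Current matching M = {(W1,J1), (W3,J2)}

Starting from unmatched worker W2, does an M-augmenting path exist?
No augmenting path from W2

Alternating search from W2 reaches jobs: {J1, J2}.
Every reachable job is already matched in M, and following those matched edges back to workers exposes no further unvisited jobs.
No M-augmenting path from W2 exists.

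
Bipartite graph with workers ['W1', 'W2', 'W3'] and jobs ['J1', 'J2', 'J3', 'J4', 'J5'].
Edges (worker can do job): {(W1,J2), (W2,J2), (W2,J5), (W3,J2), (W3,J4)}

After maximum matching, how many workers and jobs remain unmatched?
Unmatched: 0 workers, 2 jobs

Maximum matching size: 3
Workers: 3 total, 3 matched, 0 unmatched
Jobs: 5 total, 3 matched, 2 unmatched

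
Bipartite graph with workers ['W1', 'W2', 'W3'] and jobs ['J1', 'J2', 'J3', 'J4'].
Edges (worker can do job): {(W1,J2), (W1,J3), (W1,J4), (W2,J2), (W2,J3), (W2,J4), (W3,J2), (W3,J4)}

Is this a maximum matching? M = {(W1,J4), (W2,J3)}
No, size 2 is not maximum

Proposed matching has size 2.
Maximum matching size for this graph: 3.

This is NOT maximum - can be improved to size 3.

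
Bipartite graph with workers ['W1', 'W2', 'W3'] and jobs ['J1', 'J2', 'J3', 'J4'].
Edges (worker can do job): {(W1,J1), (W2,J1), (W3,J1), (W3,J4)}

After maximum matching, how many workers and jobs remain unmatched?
Unmatched: 1 workers, 2 jobs

Maximum matching size: 2
Workers: 3 total, 2 matched, 1 unmatched
Jobs: 4 total, 2 matched, 2 unmatched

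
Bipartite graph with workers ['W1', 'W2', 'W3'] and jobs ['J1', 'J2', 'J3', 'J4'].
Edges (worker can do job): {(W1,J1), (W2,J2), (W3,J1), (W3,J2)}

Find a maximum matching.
Matching: {(W2,J2), (W3,J1)}

Maximum matching (size 2):
  W2 → J2
  W3 → J1

Each worker is assigned to at most one job, and each job to at most one worker.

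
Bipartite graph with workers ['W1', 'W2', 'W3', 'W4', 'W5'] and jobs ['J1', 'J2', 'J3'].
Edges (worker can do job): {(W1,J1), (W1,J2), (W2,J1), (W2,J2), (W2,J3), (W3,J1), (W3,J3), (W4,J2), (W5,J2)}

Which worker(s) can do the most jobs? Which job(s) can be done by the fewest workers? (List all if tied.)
Most versatile: W2 (3 jobs); Least covered: J3 (2 workers)

Worker degrees (jobs they can do): W1:2, W2:3, W3:2, W4:1, W5:1
Job degrees (workers who can do it): J1:3, J2:4, J3:2

Maximum worker degree is 3, achieved by: W2
Minimum job degree is 2, achieved by: J3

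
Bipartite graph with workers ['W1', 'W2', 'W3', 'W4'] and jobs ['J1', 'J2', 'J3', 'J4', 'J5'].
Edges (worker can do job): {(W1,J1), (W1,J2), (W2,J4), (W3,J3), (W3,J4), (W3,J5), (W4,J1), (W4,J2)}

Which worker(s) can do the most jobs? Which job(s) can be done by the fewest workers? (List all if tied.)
Most versatile: W3 (3 jobs); Least covered: J3, J5 (1 workers)

Worker degrees (jobs they can do): W1:2, W2:1, W3:3, W4:2
Job degrees (workers who can do it): J1:2, J2:2, J3:1, J4:2, J5:1

Maximum worker degree is 3, achieved by: W3
Minimum job degree is 1, achieved by: J3, J5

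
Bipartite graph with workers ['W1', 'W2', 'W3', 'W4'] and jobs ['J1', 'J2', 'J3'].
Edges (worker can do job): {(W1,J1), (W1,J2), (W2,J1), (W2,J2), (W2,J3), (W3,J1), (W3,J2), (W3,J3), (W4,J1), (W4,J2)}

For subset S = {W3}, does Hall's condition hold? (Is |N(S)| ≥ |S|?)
Yes: |N(S)| = 3, |S| = 1

Subset S = {W3}
Neighbors N(S) = {J1, J2, J3}

|N(S)| = 3, |S| = 1
Hall's condition: |N(S)| ≥ |S| is satisfied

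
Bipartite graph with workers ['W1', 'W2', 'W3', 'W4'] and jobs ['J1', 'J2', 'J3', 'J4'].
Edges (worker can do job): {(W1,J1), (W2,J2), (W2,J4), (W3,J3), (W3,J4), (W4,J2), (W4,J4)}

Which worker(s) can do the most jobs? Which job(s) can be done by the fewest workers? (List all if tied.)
Most versatile: W2, W3, W4 (2 jobs); Least covered: J1, J3 (1 workers)

Worker degrees (jobs they can do): W1:1, W2:2, W3:2, W4:2
Job degrees (workers who can do it): J1:1, J2:2, J3:1, J4:3

Maximum worker degree is 2, achieved by: W2, W3, W4
Minimum job degree is 1, achieved by: J1, J3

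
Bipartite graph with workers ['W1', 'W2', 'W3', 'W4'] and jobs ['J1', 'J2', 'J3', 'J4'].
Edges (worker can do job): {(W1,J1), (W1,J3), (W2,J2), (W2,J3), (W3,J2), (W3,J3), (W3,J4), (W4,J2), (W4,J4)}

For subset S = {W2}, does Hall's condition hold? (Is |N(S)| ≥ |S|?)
Yes: |N(S)| = 2, |S| = 1

Subset S = {W2}
Neighbors N(S) = {J2, J3}

|N(S)| = 2, |S| = 1
Hall's condition: |N(S)| ≥ |S| is satisfied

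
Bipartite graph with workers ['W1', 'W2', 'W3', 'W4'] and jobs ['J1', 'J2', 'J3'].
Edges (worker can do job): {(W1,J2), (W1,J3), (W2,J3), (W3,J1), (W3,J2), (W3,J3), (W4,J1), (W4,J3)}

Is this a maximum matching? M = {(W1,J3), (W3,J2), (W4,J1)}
Yes, size 3 is maximum

Proposed matching has size 3.
Maximum matching size for this graph: 3.

This is a maximum matching.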